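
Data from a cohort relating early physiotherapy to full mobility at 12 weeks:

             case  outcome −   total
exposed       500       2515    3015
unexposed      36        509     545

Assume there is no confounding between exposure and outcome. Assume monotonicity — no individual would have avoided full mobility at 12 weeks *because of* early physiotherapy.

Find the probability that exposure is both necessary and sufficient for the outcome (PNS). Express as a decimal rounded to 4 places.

p₁ = P(outcome | exposed) = 500/3015 = 0.16584
p₀ = P(outcome | unexposed) = 36/545 = 0.066055
Under exogeneity and monotonicity, PNS = p₁ − p₀.
PNS = 0.16584 − 0.066055 = 0.099782

PNS ≈ 0.0998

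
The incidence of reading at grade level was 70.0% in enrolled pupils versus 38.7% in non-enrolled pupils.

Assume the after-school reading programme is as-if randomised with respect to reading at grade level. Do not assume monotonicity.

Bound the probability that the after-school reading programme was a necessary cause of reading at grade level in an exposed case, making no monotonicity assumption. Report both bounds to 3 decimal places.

p₁ = 0.7, p₀ = 0.387.
Under exogeneity alone the bounds on PN are max{0,(p₁−p₀)/p₁} ≤ PN ≤ min{1,(1−p₀)/p₁}.
  lower = (p₁ − p₀)/p₁ = 0.313 / 0.7 ≈ 0.4471
  upper = min{1, (1 − p₀)/p₁} = 0.613 / 0.7 ≈ 0.8757

0.447 ≤ PN ≤ 0.876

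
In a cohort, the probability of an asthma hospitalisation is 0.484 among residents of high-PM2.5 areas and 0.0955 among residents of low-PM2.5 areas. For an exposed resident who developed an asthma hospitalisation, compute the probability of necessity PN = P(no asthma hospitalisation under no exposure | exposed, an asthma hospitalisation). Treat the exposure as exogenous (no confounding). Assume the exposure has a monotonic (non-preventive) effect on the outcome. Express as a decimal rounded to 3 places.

Let p₁ = 0.484, p₀ = 0.0955.
Under exogeneity and monotonicity, PN = (p₁ − p₀) / p₁.
PN = (0.484 − 0.0955) / 0.484 = 0.3885 / 0.484 ≈ 0.8027

PN ≈ 0.803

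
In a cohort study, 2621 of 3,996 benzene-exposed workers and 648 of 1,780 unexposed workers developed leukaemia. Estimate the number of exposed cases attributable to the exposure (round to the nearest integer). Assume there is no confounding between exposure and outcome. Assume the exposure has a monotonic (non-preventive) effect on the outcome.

p₁ = P(outcome | exposed) = 2621/3996 = 0.65591
p₀ = P(outcome | unexposed) = 648/1780 = 0.36404
PN = (p₁ − p₀)/p₁ = (0.65591 − 0.36404) / 0.65591 ≈ 0.44497.
Attributable cases ≈ PN × (exposed cases) = 0.44497 × 2621 ≈ 1166.28.

about 1166 cases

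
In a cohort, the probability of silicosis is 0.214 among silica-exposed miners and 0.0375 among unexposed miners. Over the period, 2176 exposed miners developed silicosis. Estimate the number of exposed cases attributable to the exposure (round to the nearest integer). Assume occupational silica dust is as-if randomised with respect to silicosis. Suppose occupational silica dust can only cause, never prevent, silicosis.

about 1795 cases

Let p₁ = 0.214, p₀ = 0.0375.
PN = (p₁ − p₀)/p₁ = (0.214 − 0.0375) / 0.214 ≈ 0.82477.
Attributable cases ≈ PN × (exposed cases) = 0.82477 × 2176 ≈ 1794.69.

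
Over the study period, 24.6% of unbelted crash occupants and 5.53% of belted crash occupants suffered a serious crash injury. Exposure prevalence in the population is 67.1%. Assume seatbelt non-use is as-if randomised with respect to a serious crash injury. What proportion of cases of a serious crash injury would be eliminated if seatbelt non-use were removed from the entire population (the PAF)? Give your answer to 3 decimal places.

PAF ≈ 0.698

p₁ = 0.246, p₀ = 0.0553.
Overall risk P(Y=1) = π·p₁ + (1−π)·p₀ = 0.671×0.246 + 0.329×0.0553 = 0.18326.
Under exogeneity, PAF = [P(Y=1) − p₀] / P(Y=1).
PAF = (0.18326 − 0.0553) / 0.18326 ≈ 0.6982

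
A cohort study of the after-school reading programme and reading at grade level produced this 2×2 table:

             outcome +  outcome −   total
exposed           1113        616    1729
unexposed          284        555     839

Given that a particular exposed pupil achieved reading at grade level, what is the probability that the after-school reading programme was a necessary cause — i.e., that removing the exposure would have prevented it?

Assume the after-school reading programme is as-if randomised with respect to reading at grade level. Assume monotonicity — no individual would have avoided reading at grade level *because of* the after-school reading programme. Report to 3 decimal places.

p₁ = P(outcome | exposed) = 1113/1729 = 0.64372
p₀ = P(outcome | unexposed) = 284/839 = 0.3385
Under exogeneity and monotonicity, PN = (p₁ − p₀) / p₁.
PN = (0.64372 − 0.3385) / 0.64372 = 0.30523 / 0.64372 ≈ 0.4742

PN ≈ 0.474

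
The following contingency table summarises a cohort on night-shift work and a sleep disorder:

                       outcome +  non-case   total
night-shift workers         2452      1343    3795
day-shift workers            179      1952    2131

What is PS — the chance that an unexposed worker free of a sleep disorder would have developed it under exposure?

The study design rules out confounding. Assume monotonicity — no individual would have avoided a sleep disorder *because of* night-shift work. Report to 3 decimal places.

PS ≈ 0.614

p₁ = P(outcome | exposed) = 2452/3795 = 0.64611
p₀ = P(outcome | unexposed) = 179/2131 = 0.083998
Under exogeneity and monotonicity, PS = (p₁ − p₀) / (1 − p₀).
PS = (0.64611 − 0.083998) / (1 − 0.083998) = 0.56212 / 0.916 ≈ 0.6137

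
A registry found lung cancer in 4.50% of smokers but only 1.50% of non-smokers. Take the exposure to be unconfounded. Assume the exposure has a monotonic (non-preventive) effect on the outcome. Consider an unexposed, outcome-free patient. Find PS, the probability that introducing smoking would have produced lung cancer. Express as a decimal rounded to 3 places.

p₁ = 0.045, p₀ = 0.015.
Under exogeneity and monotonicity, PS = (p₁ − p₀) / (1 − p₀).
PS = (0.045 − 0.015) / (1 − 0.015) = 0.03 / 0.985 ≈ 0.0305

PS ≈ 0.030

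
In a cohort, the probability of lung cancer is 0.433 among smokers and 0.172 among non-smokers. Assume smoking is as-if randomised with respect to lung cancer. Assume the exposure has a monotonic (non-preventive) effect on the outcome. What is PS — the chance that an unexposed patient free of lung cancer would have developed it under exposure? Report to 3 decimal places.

PS ≈ 0.315

Let p₁ = 0.433, p₀ = 0.172.
Under exogeneity and monotonicity, PS = (p₁ − p₀) / (1 − p₀).
PS = (0.433 − 0.172) / (1 − 0.172) = 0.261 / 0.828 ≈ 0.3152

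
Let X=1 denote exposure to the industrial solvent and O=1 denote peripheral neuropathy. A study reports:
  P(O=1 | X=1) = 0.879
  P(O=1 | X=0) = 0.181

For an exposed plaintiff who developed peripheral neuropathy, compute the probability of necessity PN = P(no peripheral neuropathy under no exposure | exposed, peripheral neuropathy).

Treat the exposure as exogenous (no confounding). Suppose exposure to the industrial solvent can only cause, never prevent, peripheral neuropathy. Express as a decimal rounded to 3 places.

Let p₁ = 0.879, p₀ = 0.181.
Under exogeneity and monotonicity, PN = (p₁ − p₀) / p₁.
PN = (0.879 − 0.181) / 0.879 = 0.698 / 0.879 ≈ 0.7941

PN ≈ 0.794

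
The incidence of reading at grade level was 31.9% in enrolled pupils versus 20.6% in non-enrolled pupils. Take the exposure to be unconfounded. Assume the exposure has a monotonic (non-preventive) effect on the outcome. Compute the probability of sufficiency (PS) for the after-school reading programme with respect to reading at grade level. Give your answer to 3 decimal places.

p₁ = 0.319, p₀ = 0.206.
Under exogeneity and monotonicity, PS = (p₁ − p₀) / (1 − p₀).
PS = (0.319 − 0.206) / (1 − 0.206) = 0.113 / 0.794 ≈ 0.1423

PS ≈ 0.142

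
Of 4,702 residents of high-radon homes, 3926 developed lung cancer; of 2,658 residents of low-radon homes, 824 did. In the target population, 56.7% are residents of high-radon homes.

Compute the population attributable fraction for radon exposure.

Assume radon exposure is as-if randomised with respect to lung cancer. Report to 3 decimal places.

p₁ = P(outcome | exposed) = 3926/4702 = 0.83496
p₀ = P(outcome | unexposed) = 824/2658 = 0.31001
Overall risk P(Y=1) = π·p₁ + (1−π)·p₀ = 0.567×0.83496 + 0.433×0.31001 = 0.60766.
Under exogeneity, PAF = [P(Y=1) − p₀] / P(Y=1).
PAF = (0.60766 − 0.31001) / 0.60766 ≈ 0.4898

PAF ≈ 0.490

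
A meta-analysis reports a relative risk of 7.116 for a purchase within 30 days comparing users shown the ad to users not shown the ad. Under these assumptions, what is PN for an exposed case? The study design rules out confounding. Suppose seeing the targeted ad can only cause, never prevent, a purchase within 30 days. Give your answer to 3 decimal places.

PN ≈ 0.859

Under exogeneity and monotonicity, PN = (RR − 1) / RR = 1 − 1/RR.
PN = (7.116 − 1) / 7.116 = 6.116 / 7.116 ≈ 0.8595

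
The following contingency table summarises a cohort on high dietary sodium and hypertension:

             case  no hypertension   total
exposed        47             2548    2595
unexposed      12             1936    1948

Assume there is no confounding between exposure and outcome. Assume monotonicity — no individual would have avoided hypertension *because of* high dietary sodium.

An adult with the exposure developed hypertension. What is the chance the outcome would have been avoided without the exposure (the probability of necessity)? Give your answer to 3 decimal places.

PN ≈ 0.660

p₁ = P(outcome | exposed) = 47/2595 = 0.018112
p₀ = P(outcome | unexposed) = 12/1948 = 0.0061602
Under exogeneity and monotonicity, PN = (p₁ − p₀) / p₁.
PN = (0.018112 − 0.0061602) / 0.018112 = 0.011952 / 0.018112 ≈ 0.6599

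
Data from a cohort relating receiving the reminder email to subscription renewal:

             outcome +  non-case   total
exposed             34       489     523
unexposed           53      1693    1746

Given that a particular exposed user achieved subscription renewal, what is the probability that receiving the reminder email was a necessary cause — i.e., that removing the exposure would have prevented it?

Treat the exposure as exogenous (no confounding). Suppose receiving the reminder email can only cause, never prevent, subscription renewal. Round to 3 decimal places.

p₁ = P(outcome | exposed) = 34/523 = 0.06501
p₀ = P(outcome | unexposed) = 53/1746 = 0.030355
Under exogeneity and monotonicity, PN = (p₁ − p₀) / p₁.
PN = (0.06501 − 0.030355) / 0.06501 = 0.034654 / 0.06501 ≈ 0.5331

PN ≈ 0.533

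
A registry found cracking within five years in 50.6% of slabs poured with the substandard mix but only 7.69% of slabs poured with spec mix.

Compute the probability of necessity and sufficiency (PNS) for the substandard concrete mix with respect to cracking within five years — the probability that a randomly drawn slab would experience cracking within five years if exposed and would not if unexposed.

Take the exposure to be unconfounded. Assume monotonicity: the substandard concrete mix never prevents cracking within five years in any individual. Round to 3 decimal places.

PNS ≈ 0.429

p₁ = 0.506, p₀ = 0.0769.
Under exogeneity and monotonicity, PNS = p₁ − p₀.
PNS = 0.506 − 0.0769 = 0.4291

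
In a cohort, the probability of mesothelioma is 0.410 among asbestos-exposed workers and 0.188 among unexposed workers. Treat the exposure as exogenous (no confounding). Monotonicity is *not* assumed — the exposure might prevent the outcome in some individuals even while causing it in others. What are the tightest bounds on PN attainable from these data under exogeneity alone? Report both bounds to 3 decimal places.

0.541 ≤ PN ≤ 1.000

Let p₁ = 0.41, p₀ = 0.188.
Under exogeneity alone the bounds on PN are max{0,(p₁−p₀)/p₁} ≤ PN ≤ min{1,(1−p₀)/p₁}.
  lower = (p₁ − p₀)/p₁ = 0.222 / 0.41 ≈ 0.5415
  upper = min{1, (1 − p₀)/p₁} = 0.812 / 0.41 ≈ 1.9805 → capped at 1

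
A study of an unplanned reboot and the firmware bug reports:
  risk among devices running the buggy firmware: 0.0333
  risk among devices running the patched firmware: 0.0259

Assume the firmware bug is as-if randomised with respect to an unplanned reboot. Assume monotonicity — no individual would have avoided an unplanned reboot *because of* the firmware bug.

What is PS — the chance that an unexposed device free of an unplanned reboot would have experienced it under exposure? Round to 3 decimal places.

Let p₁ = 0.0333, p₀ = 0.0259.
Under exogeneity and monotonicity, PS = (p₁ − p₀) / (1 − p₀).
PS = (0.0333 − 0.0259) / (1 − 0.0259) = 0.0074 / 0.9741 ≈ 0.0076

PS ≈ 0.008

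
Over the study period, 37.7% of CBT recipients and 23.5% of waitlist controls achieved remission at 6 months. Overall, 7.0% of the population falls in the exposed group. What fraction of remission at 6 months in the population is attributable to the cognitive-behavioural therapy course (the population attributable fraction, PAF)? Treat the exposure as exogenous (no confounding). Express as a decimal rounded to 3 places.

PAF ≈ 0.041

p₁ = 0.377, p₀ = 0.235.
Overall risk P(Y=1) = π·p₁ + (1−π)·p₀ = 0.07×0.377 + 0.93×0.235 = 0.24494.
Under exogeneity, PAF = [P(Y=1) − p₀] / P(Y=1).
PAF = (0.24494 − 0.235) / 0.24494 ≈ 0.0406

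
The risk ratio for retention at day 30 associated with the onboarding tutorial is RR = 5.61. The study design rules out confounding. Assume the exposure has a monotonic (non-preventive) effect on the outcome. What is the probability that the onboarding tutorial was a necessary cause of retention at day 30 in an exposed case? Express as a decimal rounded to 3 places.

Under exogeneity and monotonicity, PN = (RR − 1) / RR = 1 − 1/RR.
PN = (5.61 − 1) / 5.61 = 4.61 / 5.61 ≈ 0.8217

PN ≈ 0.822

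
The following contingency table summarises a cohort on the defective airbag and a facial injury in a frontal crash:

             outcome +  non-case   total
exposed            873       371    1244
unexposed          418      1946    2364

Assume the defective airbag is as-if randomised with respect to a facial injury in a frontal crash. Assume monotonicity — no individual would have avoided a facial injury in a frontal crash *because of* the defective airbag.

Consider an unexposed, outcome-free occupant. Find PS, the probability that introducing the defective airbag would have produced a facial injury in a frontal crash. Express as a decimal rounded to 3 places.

p₁ = P(outcome | exposed) = 873/1244 = 0.70177
p₀ = P(outcome | unexposed) = 418/2364 = 0.17682
Under exogeneity and monotonicity, PS = (p₁ − p₀)/(1 − p₀).
PS = (0.70177 − 0.17682) / 0.82318 ≈ 0.6377

PS ≈ 0.638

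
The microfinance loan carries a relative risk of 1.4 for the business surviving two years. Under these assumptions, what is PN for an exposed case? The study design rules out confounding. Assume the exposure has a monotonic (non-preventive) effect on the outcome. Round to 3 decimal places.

Under exogeneity and monotonicity, PN = (RR − 1) / RR = 1 − 1/RR.
PN = (1.4 − 1) / 1.4 = 0.4 / 1.4 ≈ 0.2857

PN ≈ 0.286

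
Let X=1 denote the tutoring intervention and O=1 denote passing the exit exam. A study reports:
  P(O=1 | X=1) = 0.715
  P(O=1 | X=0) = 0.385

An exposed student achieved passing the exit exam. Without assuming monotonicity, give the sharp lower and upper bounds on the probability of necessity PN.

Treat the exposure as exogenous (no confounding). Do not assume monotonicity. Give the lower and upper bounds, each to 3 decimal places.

0.462 ≤ PN ≤ 0.860

Let p₁ = 0.715, p₀ = 0.385.
Under exogeneity alone the bounds on PN are max{0,(p₁−p₀)/p₁} ≤ PN ≤ min{1,(1−p₀)/p₁}.
  lower = (p₁ − p₀)/p₁ = 0.33 / 0.715 ≈ 0.4615
  upper = min{1, (1 − p₀)/p₁} = 0.615 / 0.715 ≈ 0.8601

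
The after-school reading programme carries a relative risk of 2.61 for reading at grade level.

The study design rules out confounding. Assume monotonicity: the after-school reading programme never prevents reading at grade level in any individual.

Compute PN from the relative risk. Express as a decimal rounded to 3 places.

PN ≈ 0.617

Under exogeneity and monotonicity, PN = (RR − 1) / RR = 1 − 1/RR.
PN = (2.61 − 1) / 2.61 = 1.61 / 2.61 ≈ 0.6169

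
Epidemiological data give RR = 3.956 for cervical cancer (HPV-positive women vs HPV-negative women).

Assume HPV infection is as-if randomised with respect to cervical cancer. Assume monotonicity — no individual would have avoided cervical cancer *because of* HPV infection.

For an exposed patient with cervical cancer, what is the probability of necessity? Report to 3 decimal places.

PN ≈ 0.747

Under exogeneity and monotonicity, PN = (RR − 1) / RR = 1 − 1/RR.
PN = (3.956 − 1) / 3.956 = 2.956 / 3.956 ≈ 0.7472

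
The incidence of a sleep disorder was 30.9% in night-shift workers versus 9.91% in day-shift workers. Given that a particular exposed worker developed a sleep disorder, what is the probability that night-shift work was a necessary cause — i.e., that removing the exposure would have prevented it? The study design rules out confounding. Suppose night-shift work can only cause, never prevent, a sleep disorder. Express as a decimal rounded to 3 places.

p₁ = 0.309, p₀ = 0.0991.
Under exogeneity and monotonicity, PN = (p₁ − p₀) / p₁.
PN = (0.309 − 0.0991) / 0.309 = 0.2099 / 0.309 ≈ 0.6793

PN ≈ 0.679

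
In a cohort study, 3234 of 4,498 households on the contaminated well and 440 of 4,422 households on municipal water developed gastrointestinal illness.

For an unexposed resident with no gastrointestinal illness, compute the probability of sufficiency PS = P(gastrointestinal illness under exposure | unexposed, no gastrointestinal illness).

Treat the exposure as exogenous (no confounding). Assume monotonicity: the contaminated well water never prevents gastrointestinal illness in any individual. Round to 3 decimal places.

p₁ = P(outcome | exposed) = 3234/4498 = 0.71899
p₀ = P(outcome | unexposed) = 440/4422 = 0.099502
Under exogeneity and monotonicity, PS = (p₁ − p₀) / (1 − p₀).
PS = (0.71899 − 0.099502) / (1 − 0.099502) = 0.61948 / 0.9005 ≈ 0.6879

PS ≈ 0.688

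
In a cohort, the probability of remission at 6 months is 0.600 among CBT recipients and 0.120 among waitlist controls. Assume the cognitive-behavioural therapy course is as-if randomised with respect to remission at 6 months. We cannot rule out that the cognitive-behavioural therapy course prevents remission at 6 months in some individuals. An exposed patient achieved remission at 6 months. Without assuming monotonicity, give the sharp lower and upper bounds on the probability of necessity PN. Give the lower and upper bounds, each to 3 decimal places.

0.800 ≤ PN ≤ 1.000

Let p₁ = 0.6, p₀ = 0.12.
Under exogeneity alone the bounds on PN are max{0,(p₁−p₀)/p₁} ≤ PN ≤ min{1,(1−p₀)/p₁}.
  lower = (p₁ − p₀)/p₁ = 0.48 / 0.6 ≈ 0.8000
  upper = min{1, (1 − p₀)/p₁} = 0.88 / 0.6 ≈ 1.4667 → capped at 1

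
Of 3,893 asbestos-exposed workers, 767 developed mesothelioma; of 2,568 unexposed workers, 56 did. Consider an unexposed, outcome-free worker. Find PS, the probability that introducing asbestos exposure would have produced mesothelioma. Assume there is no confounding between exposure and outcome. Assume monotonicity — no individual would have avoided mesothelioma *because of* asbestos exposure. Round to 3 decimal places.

PS ≈ 0.179

p₁ = P(outcome | exposed) = 767/3893 = 0.19702
p₀ = P(outcome | unexposed) = 56/2568 = 0.021807
Under exogeneity and monotonicity, PS = (p₁ − p₀) / (1 − p₀).
PS = (0.19702 − 0.021807) / (1 − 0.021807) = 0.17521 / 0.97819 ≈ 0.1791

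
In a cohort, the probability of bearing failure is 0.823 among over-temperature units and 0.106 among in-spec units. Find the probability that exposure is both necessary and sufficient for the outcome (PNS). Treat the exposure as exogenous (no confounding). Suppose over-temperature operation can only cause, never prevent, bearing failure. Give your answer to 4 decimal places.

Let p₁ = 0.823, p₀ = 0.106.
Under exogeneity and monotonicity, PNS = p₁ − p₀.
PNS = 0.823 − 0.106 = 0.717

PNS ≈ 0.7170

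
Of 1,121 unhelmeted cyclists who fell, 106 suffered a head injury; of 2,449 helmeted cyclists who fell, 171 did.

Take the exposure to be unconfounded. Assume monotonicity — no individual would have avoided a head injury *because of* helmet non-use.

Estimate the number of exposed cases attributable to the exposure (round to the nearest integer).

about 28 cases

p₁ = P(outcome | exposed) = 106/1121 = 0.094558
p₀ = P(outcome | unexposed) = 171/2449 = 0.069824
PN = (p₁ − p₀)/p₁ = (0.094558 − 0.069824) / 0.094558 ≈ 0.26157.
Attributable cases ≈ PN × (exposed cases) = 0.26157 × 106 ≈ 27.73.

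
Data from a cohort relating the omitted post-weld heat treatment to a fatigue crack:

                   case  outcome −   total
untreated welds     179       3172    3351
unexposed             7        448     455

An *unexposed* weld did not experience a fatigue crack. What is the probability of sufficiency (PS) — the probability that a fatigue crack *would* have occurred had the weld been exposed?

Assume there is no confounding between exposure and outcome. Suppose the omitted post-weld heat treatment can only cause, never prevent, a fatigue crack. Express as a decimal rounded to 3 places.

p₁ = P(outcome | exposed) = 179/3351 = 0.053417
p₀ = P(outcome | unexposed) = 7/455 = 0.015385
Under exogeneity and monotonicity, PS = (p₁ − p₀)/(1 − p₀).
PS = (0.053417 − 0.015385) / 0.98462 ≈ 0.0386

PS ≈ 0.039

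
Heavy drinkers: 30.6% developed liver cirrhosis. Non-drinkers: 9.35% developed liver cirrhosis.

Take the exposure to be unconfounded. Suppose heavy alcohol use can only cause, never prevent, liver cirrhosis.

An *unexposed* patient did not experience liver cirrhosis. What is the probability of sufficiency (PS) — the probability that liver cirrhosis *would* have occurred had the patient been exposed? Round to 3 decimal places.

PS ≈ 0.234

p₁ = 0.306, p₀ = 0.0935.
Under exogeneity and monotonicity, PS = (p₁ − p₀) / (1 − p₀).
PS = (0.306 − 0.0935) / (1 − 0.0935) = 0.2125 / 0.9065 ≈ 0.2344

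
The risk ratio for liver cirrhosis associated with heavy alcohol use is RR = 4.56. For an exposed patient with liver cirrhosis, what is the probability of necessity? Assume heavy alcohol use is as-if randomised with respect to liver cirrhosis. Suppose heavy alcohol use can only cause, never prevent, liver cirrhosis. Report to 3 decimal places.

PN ≈ 0.781

Under exogeneity and monotonicity, PN = (RR − 1) / RR = 1 − 1/RR.
PN = (4.56 − 1) / 4.56 = 3.56 / 4.56 ≈ 0.7807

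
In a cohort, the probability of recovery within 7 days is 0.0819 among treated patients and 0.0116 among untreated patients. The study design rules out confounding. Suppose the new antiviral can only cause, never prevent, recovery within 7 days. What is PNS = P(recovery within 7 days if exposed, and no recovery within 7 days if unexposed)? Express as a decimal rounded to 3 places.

Let p₁ = 0.0819, p₀ = 0.0116.
Under exogeneity and monotonicity, PNS = p₁ − p₀.
PNS = 0.0819 − 0.0116 = 0.0703

PNS ≈ 0.070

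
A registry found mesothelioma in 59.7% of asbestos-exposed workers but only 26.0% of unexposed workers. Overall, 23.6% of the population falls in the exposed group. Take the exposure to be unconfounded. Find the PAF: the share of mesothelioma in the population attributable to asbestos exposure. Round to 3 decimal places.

PAF ≈ 0.234

p₁ = 0.597, p₀ = 0.26.
Overall risk P(Y=1) = π·p₁ + (1−π)·p₀ = 0.236×0.597 + 0.764×0.26 = 0.33953.
Under exogeneity, PAF = [P(Y=1) − p₀] / P(Y=1).
PAF = (0.33953 − 0.26) / 0.33953 ≈ 0.2342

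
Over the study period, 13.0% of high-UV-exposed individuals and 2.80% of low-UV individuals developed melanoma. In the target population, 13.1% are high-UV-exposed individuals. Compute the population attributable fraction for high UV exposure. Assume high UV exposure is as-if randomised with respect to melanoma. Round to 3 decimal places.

PAF ≈ 0.323

p₁ = 0.13, p₀ = 0.028.
Overall risk P(Y=1) = π·p₁ + (1−π)·p₀ = 0.131×0.13 + 0.869×0.028 = 0.041362.
Under exogeneity, PAF = [P(Y=1) − p₀] / P(Y=1).
PAF = (0.041362 − 0.028) / 0.041362 ≈ 0.3231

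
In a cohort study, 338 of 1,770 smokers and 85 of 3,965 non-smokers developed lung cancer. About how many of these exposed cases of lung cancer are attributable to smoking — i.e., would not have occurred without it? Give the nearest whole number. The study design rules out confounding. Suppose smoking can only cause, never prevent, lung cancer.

p₁ = P(outcome | exposed) = 338/1770 = 0.19096
p₀ = P(outcome | unexposed) = 85/3965 = 0.021438
PN = (p₁ − p₀)/p₁ = (0.19096 − 0.021438) / 0.19096 ≈ 0.88774.
Attributable cases ≈ PN × (exposed cases) = 0.88774 × 338 ≈ 300.06.

about 300 cases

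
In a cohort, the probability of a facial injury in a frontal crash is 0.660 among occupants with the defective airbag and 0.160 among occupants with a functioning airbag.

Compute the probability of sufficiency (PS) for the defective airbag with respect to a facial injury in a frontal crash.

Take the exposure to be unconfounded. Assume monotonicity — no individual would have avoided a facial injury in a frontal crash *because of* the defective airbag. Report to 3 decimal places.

Let p₁ = 0.66, p₀ = 0.16.
Under exogeneity and monotonicity, PS = (p₁ − p₀) / (1 − p₀).
PS = (0.66 − 0.16) / (1 − 0.16) = 0.5 / 0.84 ≈ 0.5952

PS ≈ 0.595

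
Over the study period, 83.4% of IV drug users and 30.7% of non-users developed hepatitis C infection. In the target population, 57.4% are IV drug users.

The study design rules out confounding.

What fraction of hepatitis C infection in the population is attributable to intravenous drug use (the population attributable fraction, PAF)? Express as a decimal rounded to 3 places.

p₁ = 0.834, p₀ = 0.307.
Overall risk P(Y=1) = π·p₁ + (1−π)·p₀ = 0.574×0.834 + 0.426×0.307 = 0.6095.
Under exogeneity, PAF = [P(Y=1) − p₀] / P(Y=1).
PAF = (0.6095 − 0.307) / 0.6095 ≈ 0.4963

PAF ≈ 0.496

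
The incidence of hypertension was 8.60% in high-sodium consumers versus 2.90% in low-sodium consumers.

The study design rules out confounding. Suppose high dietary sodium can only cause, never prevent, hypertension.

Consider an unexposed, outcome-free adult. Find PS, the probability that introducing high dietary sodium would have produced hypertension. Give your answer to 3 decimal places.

PS ≈ 0.059

p₁ = 0.086, p₀ = 0.029.
Under exogeneity and monotonicity, PS = (p₁ − p₀) / (1 − p₀).
PS = (0.086 − 0.029) / (1 − 0.029) = 0.057 / 0.971 ≈ 0.0587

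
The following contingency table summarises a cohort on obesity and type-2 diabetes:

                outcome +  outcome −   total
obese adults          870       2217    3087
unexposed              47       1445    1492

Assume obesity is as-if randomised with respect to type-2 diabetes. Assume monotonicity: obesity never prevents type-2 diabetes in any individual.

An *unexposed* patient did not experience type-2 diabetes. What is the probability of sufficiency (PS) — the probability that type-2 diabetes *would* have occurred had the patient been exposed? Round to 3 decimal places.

p₁ = P(outcome | exposed) = 870/3087 = 0.28183
p₀ = P(outcome | unexposed) = 47/1492 = 0.031501
Under exogeneity and monotonicity, PS = (p₁ − p₀)/(1 − p₀).
PS = (0.28183 − 0.031501) / 0.9685 ≈ 0.2585

PS ≈ 0.258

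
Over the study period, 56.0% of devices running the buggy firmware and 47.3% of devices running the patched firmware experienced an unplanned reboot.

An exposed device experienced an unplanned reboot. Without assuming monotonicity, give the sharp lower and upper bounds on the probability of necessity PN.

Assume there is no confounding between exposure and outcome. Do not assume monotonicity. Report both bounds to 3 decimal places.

0.155 ≤ PN ≤ 0.941

p₁ = 0.56, p₀ = 0.473.
Under exogeneity alone the bounds on PN are max{0,(p₁−p₀)/p₁} ≤ PN ≤ min{1,(1−p₀)/p₁}.
  lower = (p₁ − p₀)/p₁ = 0.087 / 0.56 ≈ 0.1554
  upper = min{1, (1 − p₀)/p₁} = 0.527 / 0.56 ≈ 0.9411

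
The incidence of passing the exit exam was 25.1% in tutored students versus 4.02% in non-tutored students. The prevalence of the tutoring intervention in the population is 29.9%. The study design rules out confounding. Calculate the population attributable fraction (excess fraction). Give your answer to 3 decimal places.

p₁ = 0.251, p₀ = 0.0402.
Overall risk P(Y=1) = π·p₁ + (1−π)·p₀ = 0.299×0.251 + 0.701×0.0402 = 0.10323.
Under exogeneity, PAF = [P(Y=1) − p₀] / P(Y=1).
PAF = (0.10323 − 0.0402) / 0.10323 ≈ 0.6106

PAF ≈ 0.611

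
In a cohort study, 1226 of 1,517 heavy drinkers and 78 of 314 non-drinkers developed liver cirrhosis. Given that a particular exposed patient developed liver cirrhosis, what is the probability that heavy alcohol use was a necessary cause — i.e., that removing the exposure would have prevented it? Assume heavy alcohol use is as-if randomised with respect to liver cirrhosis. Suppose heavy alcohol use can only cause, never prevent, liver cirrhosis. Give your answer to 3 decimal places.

p₁ = P(outcome | exposed) = 1226/1517 = 0.80817
p₀ = P(outcome | unexposed) = 78/314 = 0.24841
Under exogeneity and monotonicity, PN = (p₁ − p₀) / p₁.
PN = (0.80817 − 0.24841) / 0.80817 = 0.55977 / 0.80817 ≈ 0.6926

PN ≈ 0.693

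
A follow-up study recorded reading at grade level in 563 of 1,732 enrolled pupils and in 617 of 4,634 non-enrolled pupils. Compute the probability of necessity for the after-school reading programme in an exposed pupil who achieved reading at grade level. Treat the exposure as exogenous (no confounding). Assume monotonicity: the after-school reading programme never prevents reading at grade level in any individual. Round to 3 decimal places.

PN ≈ 0.590

p₁ = P(outcome | exposed) = 563/1732 = 0.32506
p₀ = P(outcome | unexposed) = 617/4634 = 0.13315
Under exogeneity and monotonicity, PN = (p₁ − p₀) / p₁.
PN = (0.32506 − 0.13315) / 0.32506 = 0.19191 / 0.32506 ≈ 0.5904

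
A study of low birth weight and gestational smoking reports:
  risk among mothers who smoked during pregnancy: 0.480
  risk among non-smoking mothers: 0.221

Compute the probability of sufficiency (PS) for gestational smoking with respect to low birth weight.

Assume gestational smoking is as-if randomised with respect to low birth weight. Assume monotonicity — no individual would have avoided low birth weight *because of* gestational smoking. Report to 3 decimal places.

Let p₁ = 0.48, p₀ = 0.221.
Under exogeneity and monotonicity, PS = (p₁ − p₀) / (1 − p₀).
PS = (0.48 − 0.221) / (1 − 0.221) = 0.259 / 0.779 ≈ 0.3325

PS ≈ 0.332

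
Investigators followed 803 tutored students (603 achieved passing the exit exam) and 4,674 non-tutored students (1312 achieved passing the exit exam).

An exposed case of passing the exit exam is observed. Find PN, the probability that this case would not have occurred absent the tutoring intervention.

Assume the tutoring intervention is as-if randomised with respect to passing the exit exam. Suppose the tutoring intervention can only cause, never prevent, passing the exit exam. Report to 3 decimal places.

p₁ = P(outcome | exposed) = 603/803 = 0.75093
p₀ = P(outcome | unexposed) = 1312/4674 = 0.2807
Under exogeneity and monotonicity, PN = (p₁ − p₀) / p₁.
PN = (0.75093 − 0.2807) / 0.75093 = 0.47023 / 0.75093 ≈ 0.6262

PN ≈ 0.626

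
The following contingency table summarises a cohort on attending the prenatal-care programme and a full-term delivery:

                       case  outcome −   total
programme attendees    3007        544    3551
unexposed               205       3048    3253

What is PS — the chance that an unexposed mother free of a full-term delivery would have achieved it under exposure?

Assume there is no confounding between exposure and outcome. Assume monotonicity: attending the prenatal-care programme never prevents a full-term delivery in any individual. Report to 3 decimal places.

p₁ = P(outcome | exposed) = 3007/3551 = 0.8468
p₀ = P(outcome | unexposed) = 205/3253 = 0.063019
Under exogeneity and monotonicity, PS = (p₁ − p₀)/(1 − p₀).
PS = (0.8468 − 0.063019) / 0.93698 ≈ 0.8365

PS ≈ 0.837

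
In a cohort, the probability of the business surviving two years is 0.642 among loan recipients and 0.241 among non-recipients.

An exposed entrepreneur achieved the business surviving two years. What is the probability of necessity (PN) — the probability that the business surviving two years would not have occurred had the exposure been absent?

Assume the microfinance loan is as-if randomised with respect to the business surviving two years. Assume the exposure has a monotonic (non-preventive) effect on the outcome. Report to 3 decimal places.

Let p₁ = 0.642, p₀ = 0.241.
Under exogeneity and monotonicity, PN = (p₁ − p₀) / p₁.
PN = (0.642 − 0.241) / 0.642 = 0.401 / 0.642 ≈ 0.6246

PN ≈ 0.625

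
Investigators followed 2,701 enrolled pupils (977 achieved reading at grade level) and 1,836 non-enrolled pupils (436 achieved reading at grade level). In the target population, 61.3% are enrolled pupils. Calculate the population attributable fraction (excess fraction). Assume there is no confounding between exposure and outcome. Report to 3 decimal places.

PAF ≈ 0.243

p₁ = P(outcome | exposed) = 977/2701 = 0.36172
p₀ = P(outcome | unexposed) = 436/1836 = 0.23747
Overall risk P(Y=1) = π·p₁ + (1−π)·p₀ = 0.613×0.36172 + 0.387×0.23747 = 0.31364.
Under exogeneity, PAF = [P(Y=1) − p₀] / P(Y=1).
PAF = (0.31364 − 0.23747) / 0.31364 ≈ 0.2428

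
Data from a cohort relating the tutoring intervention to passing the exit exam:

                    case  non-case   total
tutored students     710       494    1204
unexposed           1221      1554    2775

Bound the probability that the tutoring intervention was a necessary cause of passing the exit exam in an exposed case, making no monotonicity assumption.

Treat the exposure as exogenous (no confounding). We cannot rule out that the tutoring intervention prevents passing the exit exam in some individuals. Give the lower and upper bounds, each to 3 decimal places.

0.254 ≤ PN ≤ 0.950

p₁ = P(outcome | exposed) = 710/1204 = 0.5897
p₀ = P(outcome | unexposed) = 1221/2775 = 0.44
Under exogeneity alone the bounds on PN are max{0,(p₁−p₀)/p₁} ≤ PN ≤ min{1,(1−p₀)/p₁}.
  lower = (p₁ − p₀)/p₁ = 0.1497 / 0.5897 ≈ 0.2539
  upper = min{1, (1 − p₀)/p₁} = 0.56 / 0.5897 ≈ 0.9496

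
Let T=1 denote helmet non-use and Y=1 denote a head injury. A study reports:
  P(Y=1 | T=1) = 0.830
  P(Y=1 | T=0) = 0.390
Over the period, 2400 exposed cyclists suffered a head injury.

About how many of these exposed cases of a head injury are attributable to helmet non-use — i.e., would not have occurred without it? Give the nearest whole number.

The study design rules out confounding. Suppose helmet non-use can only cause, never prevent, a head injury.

Let p₁ = 0.83, p₀ = 0.39.
PN = (p₁ − p₀)/p₁ = (0.83 − 0.39) / 0.83 ≈ 0.53012.
Attributable cases ≈ PN × (exposed cases) = 0.53012 × 2400 ≈ 1272.29.

about 1272 cases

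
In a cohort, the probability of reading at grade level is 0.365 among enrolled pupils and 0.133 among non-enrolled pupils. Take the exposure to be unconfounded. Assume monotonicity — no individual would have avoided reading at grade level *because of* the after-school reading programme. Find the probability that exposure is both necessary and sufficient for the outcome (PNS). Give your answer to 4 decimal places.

Let p₁ = 0.365, p₀ = 0.133.
Under exogeneity and monotonicity, PNS = p₁ − p₀.
PNS = 0.365 − 0.133 = 0.232

PNS ≈ 0.2320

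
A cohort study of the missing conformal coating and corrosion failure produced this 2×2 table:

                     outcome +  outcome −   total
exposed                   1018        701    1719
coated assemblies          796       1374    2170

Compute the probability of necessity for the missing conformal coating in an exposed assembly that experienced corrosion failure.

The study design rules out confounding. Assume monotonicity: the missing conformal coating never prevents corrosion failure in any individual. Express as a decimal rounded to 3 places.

PN ≈ 0.381

p₁ = P(outcome | exposed) = 1018/1719 = 0.5922
p₀ = P(outcome | unexposed) = 796/2170 = 0.36682
Under exogeneity and monotonicity, PN = (p₁ − p₀)/p₁.
PN = (0.5922 − 0.36682) / 0.5922 ≈ 0.3806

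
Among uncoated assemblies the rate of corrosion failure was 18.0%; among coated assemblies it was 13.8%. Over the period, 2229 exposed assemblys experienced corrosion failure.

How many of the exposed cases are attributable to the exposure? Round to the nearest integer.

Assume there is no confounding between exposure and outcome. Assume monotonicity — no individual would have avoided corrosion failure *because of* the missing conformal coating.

about 520 cases

p₁ = 0.18, p₀ = 0.138.
PN = (p₁ − p₀)/p₁ = (0.18 − 0.138) / 0.18 ≈ 0.23333.
Attributable cases ≈ PN × (exposed cases) = 0.23333 × 2229 ≈ 520.10.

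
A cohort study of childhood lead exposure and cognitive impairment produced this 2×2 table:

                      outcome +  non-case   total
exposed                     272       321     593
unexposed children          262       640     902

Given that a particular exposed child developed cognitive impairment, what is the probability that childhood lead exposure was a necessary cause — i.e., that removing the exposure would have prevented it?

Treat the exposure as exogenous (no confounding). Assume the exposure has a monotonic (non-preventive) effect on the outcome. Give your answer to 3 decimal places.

PN ≈ 0.367

p₁ = P(outcome | exposed) = 272/593 = 0.45868
p₀ = P(outcome | unexposed) = 262/902 = 0.29047
Under exogeneity and monotonicity, PN = (p₁ − p₀) / p₁.
PN = (0.45868 − 0.29047) / 0.45868 = 0.16822 / 0.45868 ≈ 0.3667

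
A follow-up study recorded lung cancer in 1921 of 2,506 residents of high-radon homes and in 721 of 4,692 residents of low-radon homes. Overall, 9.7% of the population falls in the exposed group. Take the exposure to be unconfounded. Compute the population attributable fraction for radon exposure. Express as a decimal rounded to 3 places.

p₁ = P(outcome | exposed) = 1921/2506 = 0.76656
p₀ = P(outcome | unexposed) = 721/4692 = 0.15367
Overall risk P(Y=1) = π·p₁ + (1−π)·p₀ = 0.097×0.76656 + 0.903×0.15367 = 0.21312.
Under exogeneity, PAF = [P(Y=1) − p₀] / P(Y=1).
PAF = (0.21312 − 0.15367) / 0.21312 ≈ 0.2790

PAF ≈ 0.279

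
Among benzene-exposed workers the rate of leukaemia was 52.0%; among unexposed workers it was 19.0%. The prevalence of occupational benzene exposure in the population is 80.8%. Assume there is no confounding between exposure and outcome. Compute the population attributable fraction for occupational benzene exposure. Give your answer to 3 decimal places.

PAF ≈ 0.584

p₁ = 0.52, p₀ = 0.19.
Overall risk P(Y=1) = π·p₁ + (1−π)·p₀ = 0.808×0.52 + 0.192×0.19 = 0.45664.
Under exogeneity, PAF = [P(Y=1) − p₀] / P(Y=1).
PAF = (0.45664 − 0.19) / 0.45664 ≈ 0.5839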